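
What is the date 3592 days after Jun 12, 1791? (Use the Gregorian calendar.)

+366 (one year; includes Feb 29, 1792) → Jun 12, 1792 (3226 left).
+365 (one year) → Jun 12, 1793 (2861 left).
+365 (one year) → Jun 12, 1794 (2496 left).
+365 (one year) → Jun 12, 1795 (2131 left).
+366 (one year; includes Feb 29, 1796) → Jun 12, 1796 (1765 left).
+365 (one year) → Jun 12, 1797 (1400 left).
+365 (one year) → Jun 12, 1798 (1035 left).
+365 (one year) → Jun 12, 1799 (670 left).
+365 (one year) → Jun 12, 1800 (305 left).
Jun has 30 days: +19 → Jul 1, 1800 (286 left).
Jul has 31 days: +31 → Aug 1, 1800 (255 left).
Aug has 31 days: +31 → Sep 1, 1800 (224 left).
Sep has 30 days: +30 → Oct 1, 1800 (194 left).
Oct has 31 days: +31 → Nov 1, 1800 (163 left).
Nov has 30 days: +30 → Dec 1, 1800 (133 left).
Dec has 31 days: +31 → Jan 1, 1801 (102 left).
Jan has 31 days: +31 → Feb 1, 1801 (71 left).
Feb has 28 days: +28 → Mar 1, 1801 (43 left).
Mar has 31 days: +31 → Apr 1, 1801 (12 left).
+12 → Apr 13, 1801.

April 13, 1801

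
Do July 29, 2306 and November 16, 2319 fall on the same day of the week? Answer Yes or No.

From Jul 29, 2306 to Nov 16, 2319 is 4858 days.
4858 mod 7 = 0, so they are the same weekday.
(Jul 29, 2306 is a Sunday; Nov 16, 2319 is a Sunday.)

Yes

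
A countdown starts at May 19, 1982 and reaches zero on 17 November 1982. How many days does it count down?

182

May 19, 1982 → Jun 19, 1982: 31 days (May has 31).
Jun 19, 1982 → Jul 19, 1982: 30 days (June has 30).
Jul 19, 1982 → Aug 19, 1982: 31 days (July has 31).
Aug 19, 1982 → Sep 19, 1982: 31 days (August has 31).
Sep 19, 1982 → Oct 19, 1982: 30 days (September has 30).
Oct 19, 1982 → Nov 17, 1982: 29 days.
Total: 182 days.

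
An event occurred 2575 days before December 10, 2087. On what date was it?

November 21, 2080

−365 (one year) → Dec 10, 2086 (2210 left).
−365 (one year) → Dec 10, 2085 (1845 left).
−365 (one year) → Dec 10, 2084 (1480 left).
−366 (one year; includes Feb 29, 2084) → Dec 10, 2083 (1114 left).
−365 (one year) → Dec 10, 2082 (749 left).
−365 (one year) → Dec 10, 2081 (384 left).
−10 → Nov 30, 2081 (end of Nov, 30 days; 374 left).
−30 → Oct 31, 2081 (end of Oct, 31 days; 344 left).
−31 → Sep 30, 2081 (end of Sep, 30 days; 313 left).
−30 → Aug 31, 2081 (end of Aug, 31 days; 283 left).
−31 → Jul 31, 2081 (end of Jul, 31 days; 252 left).
−31 → Jun 30, 2081 (end of Jun, 30 days; 221 left).
−30 → May 31, 2081 (end of May, 31 days; 191 left).
−31 → Apr 30, 2081 (end of Apr, 30 days; 160 left).
−30 → Mar 31, 2081 (end of Mar, 31 days; 130 left).
−31 → Feb 28, 2081 (end of Feb, 28 days; 99 left).
−28 → Jan 31, 2081 (end of Jan, 31 days; 71 left).
−31 → Dec 31, 2080 (end of Dec, 31 days; 40 left).
−31 → Nov 30, 2080 (end of Nov, 30 days; 9 left).
−9 → Nov 21, 2080.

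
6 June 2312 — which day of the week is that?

Doomsday rule: the anchor day for the 2300s is Wednesday. For year 12: 12÷12 = 1 r 0, and 0÷4 = 0, so 1+0+0 = 1.
Wednesday + 1 ≡ Thursday — that's 2312's doomsday.
In June the doomsday date is Jun 6.
Jun 6 is the doomsday itself: Thursday.

Thursday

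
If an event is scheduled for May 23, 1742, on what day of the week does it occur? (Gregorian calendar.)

Wednesday

Doomsday rule: the anchor day for the 1700s is Sunday. For year 42: 42÷12 = 3 r 6, and 6÷4 = 1, so 3+6+1 = 10.
Sunday + 10 ≡ Wednesday — that's 1742's doomsday.
In May the doomsday date is May 9.
May 23 is 14 days after May 9; 14 mod 7 = 0, so Wednesday + 0 = Wednesday.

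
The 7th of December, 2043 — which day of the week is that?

Doomsday rule: the anchor day for the 2000s is Tuesday. For year 43: 43÷12 = 3 r 7, and 7÷4 = 1, so 3+7+1 = 11.
Tuesday + 11 ≡ Saturday — that's 2043's doomsday.
In December the doomsday date is Dec 12.
Dec 7 is 5 days before Dec 12; 5 mod 7 = 5, so Saturday − 5 = Monday.

Monday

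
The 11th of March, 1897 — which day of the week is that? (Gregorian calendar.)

Doomsday rule: the anchor day for the 1800s is Friday. For year 97: 97÷12 = 8 r 1, and 1÷4 = 0, so 8+1+0 = 9.
Friday + 9 ≡ Sunday — that's 1897's doomsday.
In March the doomsday date is Mar 14.
Mar 11 is 3 days before Mar 14; 3 mod 7 = 3, so Sunday − 3 = Thursday.

Thursday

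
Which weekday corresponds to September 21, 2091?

Doomsday rule: the anchor day for the 2000s is Tuesday. For year 91: 91÷12 = 7 r 7, and 7÷4 = 1, so 7+7+1 = 15.
Tuesday + 15 ≡ Wednesday — that's 2091's doomsday.
In September the doomsday date is Sep 5.
Sep 21 is 16 days after Sep 5; 16 mod 7 = 2, so Wednesday + 2 = Friday.

Friday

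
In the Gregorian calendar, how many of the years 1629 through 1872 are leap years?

Multiples of 4 in [1629,1872]: 61.
Of those, multiples of 100: 2 (not leap unless ÷400).
Multiples of 400: 0.
Leap years = 61 − 2 + 0 = 59.

59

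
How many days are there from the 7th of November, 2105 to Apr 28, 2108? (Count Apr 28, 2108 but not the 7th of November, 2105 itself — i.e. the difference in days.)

903

Nov 7, 2105 → Nov 7, 2106: 365 days.
Nov 7, 2106 → Nov 7, 2107: 365 days.
Nov 7, 2107 → Dec 7, 2107: 30 days (November has 30).
Dec 7, 2107 → Jan 7, 2108: 31 days (December has 31).
Jan 7, 2108 → Feb 7, 2108: 31 days (January has 31).
Feb 7, 2108 → Mar 7, 2108: 29 days (February has 29).
Mar 7, 2108 → Apr 7, 2108: 31 days (March has 31).
Apr 7, 2108 → Apr 28, 2108: 21 days.
Total: 903 days.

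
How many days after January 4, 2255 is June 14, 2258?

Jan 4, 2255 → Jan 4, 2256: 365 days.
Jan 4, 2256 → Jan 4, 2257: 366 days (Feb 29, 2256 is in that span).
Jan 4, 2257 → Jan 4, 2258: 365 days.
Jan 4, 2258 → Feb 4, 2258: 31 days (January has 31).
Feb 4, 2258 → Mar 4, 2258: 28 days (February has 28).
Mar 4, 2258 → Apr 4, 2258: 31 days (March has 31).
Apr 4, 2258 → May 4, 2258: 30 days (April has 30).
May 4, 2258 → Jun 4, 2258: 31 days (May has 31).
Jun 4, 2258 → Jun 14, 2258: 10 days.
Total: 1257 days.

1257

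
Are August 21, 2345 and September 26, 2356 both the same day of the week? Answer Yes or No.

From Aug 21, 2345 to Sep 26, 2356 is 4054 days.
4054 mod 7 = 1, so they are different weekdays.
(Aug 21, 2345 is a Tuesday; Sep 26, 2356 is a Wednesday.)

No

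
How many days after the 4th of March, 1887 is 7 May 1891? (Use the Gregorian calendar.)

1525

Mar 4, 1887 → Mar 4, 1888: 366 days (Feb 29, 1888 is in that span).
Mar 4, 1888 → Mar 4, 1889: 365 days.
Mar 4, 1889 → Mar 4, 1890: 365 days.
Mar 4, 1890 → Mar 4, 1891: 365 days.
Mar 4, 1891 → Apr 4, 1891: 31 days (March has 31).
Apr 4, 1891 → May 4, 1891: 30 days (April has 30).
May 4, 1891 → May 7, 1891: 3 days.
Total: 1525 days.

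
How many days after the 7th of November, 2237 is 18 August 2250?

4667

Nov 7, 2237 → Nov 7, 2238: 365 days.
Nov 7, 2238 → Nov 7, 2239: 365 days.
Nov 7, 2239 → Nov 7, 2240: 366 days (Feb 29, 2240 is in that span).
Nov 7, 2240 → Nov 7, 2241: 365 days.
Nov 7, 2241 → Nov 7, 2242: 365 days.
Nov 7, 2242 → Nov 7, 2243: 365 days.
Nov 7, 2243 → Nov 7, 2244: 366 days (Feb 29, 2244 is in that span).
Nov 7, 2244 → Nov 7, 2245: 365 days.
Nov 7, 2245 → Nov 7, 2246: 365 days.
Nov 7, 2246 → Nov 7, 2247: 365 days.
Nov 7, 2247 → Nov 7, 2248: 366 days (Feb 29, 2248 is in that span).
Nov 7, 2248 → Nov 7, 2249: 365 days.
Nov 7, 2249 → Dec 7, 2249: 30 days (November has 30).
Dec 7, 2249 → Jan 7, 2250: 31 days (December has 31).
Jan 7, 2250 → Feb 7, 2250: 31 days (January has 31).
Feb 7, 2250 → Mar 7, 2250: 28 days (February has 28).
Mar 7, 2250 → Apr 7, 2250: 31 days (March has 31).
Apr 7, 2250 → May 7, 2250: 30 days (April has 30).
May 7, 2250 → Jun 7, 2250: 31 days (May has 31).
Jun 7, 2250 → Jul 7, 2250: 30 days (June has 30).
Jul 7, 2250 → Aug 7, 2250: 31 days (July has 31).
Aug 7, 2250 → Aug 18, 2250: 11 days.
Total: 4667 days.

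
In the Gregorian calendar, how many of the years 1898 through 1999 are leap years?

Multiples of 4 in [1898,1999]: 25.
Of those, multiples of 100: 1 (not leap unless ÷400).
Multiples of 400: 0.
Leap years = 25 − 1 + 0 = 24.

24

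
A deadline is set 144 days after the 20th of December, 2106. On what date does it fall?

May 13, 2107

Dec has 31 days: +12 → Jan 1, 2107 (132 left).
Jan has 31 days: +31 → Feb 1, 2107 (101 left).
Feb has 28 days: +28 → Mar 1, 2107 (73 left).
Mar has 31 days: +31 → Apr 1, 2107 (42 left).
Apr has 30 days: +30 → May 1, 2107 (12 left).
+12 → May 13, 2107.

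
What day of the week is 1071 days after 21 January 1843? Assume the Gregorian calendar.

Jan 21, 1843 is a Saturday.
1071 mod 7 = 0, so 1071 days after a Saturday is Saturday + 0 = Saturday.

Saturday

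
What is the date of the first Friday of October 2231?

October 1, 2231 is a Saturday.
The first Friday is therefore October 7 (6 days later).

October 7, 2231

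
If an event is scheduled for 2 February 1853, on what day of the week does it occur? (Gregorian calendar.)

Wednesday

Doomsday rule: the anchor day for the 1800s is Friday. For year 53: 53÷12 = 4 r 5, and 5÷4 = 1, so 4+5+1 = 10.
Friday + 10 ≡ Monday — that's 1853's doomsday.
In February the doomsday date is Feb 28 (1853 is not a leap year).
Feb 2 is 26 days before Feb 28; 26 mod 7 = 5, so Monday − 5 = Wednesday.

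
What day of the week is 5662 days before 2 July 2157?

First find the weekday of Jul 2, 2157. Doomsday rule: the anchor day for the 2100s is Sunday. For year 57: 57÷12 = 4 r 9, and 9÷4 = 2, so 4+9+2 = 15.
Sunday + 15 ≡ Monday — that's 2157's doomsday.
In July the doomsday date is Jul 11.
Jul 2 is 9 days before Jul 11; 9 mod 7 = 2, so Monday − 2 = Saturday.
5662 mod 7 = 6, so 5662 days before a Saturday is Saturday − 6 = Sunday.

Sunday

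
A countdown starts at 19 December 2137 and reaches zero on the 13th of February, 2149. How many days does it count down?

Dec 19, 2137 → Dec 19, 2138: 365 days.
Dec 19, 2138 → Dec 19, 2139: 365 days.
Dec 19, 2139 → Dec 19, 2140: 366 days (Feb 29, 2140 is in that span).
Dec 19, 2140 → Dec 19, 2141: 365 days.
Dec 19, 2141 → Dec 19, 2142: 365 days.
Dec 19, 2142 → Dec 19, 2143: 365 days.
Dec 19, 2143 → Dec 19, 2144: 366 days (Feb 29, 2144 is in that span).
Dec 19, 2144 → Dec 19, 2145: 365 days.
Dec 19, 2145 → Dec 19, 2146: 365 days.
Dec 19, 2146 → Dec 19, 2147: 365 days.
Dec 19, 2147 → Dec 19, 2148: 366 days (Feb 29, 2148 is in that span).
Dec 19, 2148 → Jan 19, 2149: 31 days (December has 31).
Jan 19, 2149 → Feb 13, 2149: 25 days.
Total: 4074 days.

4074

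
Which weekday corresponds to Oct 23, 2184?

Doomsday rule: the anchor day for the 2100s is Sunday. For year 84: 84÷12 = 7 r 0, and 0÷4 = 0, so 7+0+0 = 7.
Sunday + 7 ≡ Sunday — that's 2184's doomsday.
In October the doomsday date is Oct 10.
Oct 23 is 13 days after Oct 10; 13 mod 7 = 6, so Sunday + 6 = Saturday.

Saturday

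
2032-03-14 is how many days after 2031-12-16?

Dec 16, 2031 → Jan 16, 2032: 31 days (December has 31).
Jan 16, 2032 → Feb 16, 2032: 31 days (January has 31).
Feb 16, 2032 → Mar 14, 2032: 27 days.
Total: 89 days.

89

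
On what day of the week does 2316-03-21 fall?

Doomsday rule: the anchor day for the 2300s is Wednesday. For year 16: 16÷12 = 1 r 4, and 4÷4 = 1, so 1+4+1 = 6.
Wednesday + 6 ≡ Tuesday — that's 2316's doomsday.
In March the doomsday date is Mar 14.
Mar 21 is 7 days after Mar 14; 7 mod 7 = 0, so Tuesday + 0 = Tuesday.

Tuesday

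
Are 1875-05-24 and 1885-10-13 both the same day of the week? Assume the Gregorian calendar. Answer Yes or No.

From May 24, 1875 to Oct 13, 1885 is 3795 days.
3795 mod 7 = 1, so they are different weekdays.
(May 24, 1875 is a Monday; Oct 13, 1885 is a Tuesday.)

No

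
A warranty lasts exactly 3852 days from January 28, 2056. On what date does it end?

+366 (one year; includes Feb 29, 2056) → Jan 28, 2057 (3486 left).
+365 (one year) → Jan 28, 2058 (3121 left).
+365 (one year) → Jan 28, 2059 (2756 left).
+365 (one year) → Jan 28, 2060 (2391 left).
+366 (one year; includes Feb 29, 2060) → Jan 28, 2061 (2025 left).
+365 (one year) → Jan 28, 2062 (1660 left).
+365 (one year) → Jan 28, 2063 (1295 left).
+365 (one year) → Jan 28, 2064 (930 left).
+366 (one year; includes Feb 29, 2064) → Jan 28, 2065 (564 left).
+365 (one year) → Jan 28, 2066 (199 left).
Jan has 31 days: +4 → Feb 1, 2066 (195 left).
Feb has 28 days: +28 → Mar 1, 2066 (167 left).
Mar has 31 days: +31 → Apr 1, 2066 (136 left).
Apr has 30 days: +30 → May 1, 2066 (106 left).
May has 31 days: +31 → Jun 1, 2066 (75 left).
Jun has 30 days: +30 → Jul 1, 2066 (45 left).
Jul has 31 days: +31 → Aug 1, 2066 (14 left).
+14 → Aug 15, 2066.

August 15, 2066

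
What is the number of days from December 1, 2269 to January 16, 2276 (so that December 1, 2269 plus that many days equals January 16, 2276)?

2237

Dec 1, 2269 → Dec 1, 2270: 365 days.
Dec 1, 2270 → Dec 1, 2271: 365 days.
Dec 1, 2271 → Dec 1, 2272: 366 days (Feb 29, 2272 is in that span).
Dec 1, 2272 → Dec 1, 2273: 365 days.
Dec 1, 2273 → Dec 1, 2274: 365 days.
Dec 1, 2274 → Dec 1, 2275: 365 days.
Dec 1, 2275 → Jan 1, 2276: 31 days (December has 31).
Jan 1, 2276 → Jan 16, 2276: 15 days.
Total: 2237 days.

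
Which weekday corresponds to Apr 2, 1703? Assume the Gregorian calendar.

Doomsday rule: the anchor day for the 1700s is Sunday. For year 03: 3÷12 = 0 r 3, and 3÷4 = 0, so 0+3+0 = 3.
Sunday + 3 ≡ Wednesday — that's 1703's doomsday.
In April the doomsday date is Apr 4.
Apr 2 is 2 days before Apr 4; 2 mod 7 = 2, so Wednesday − 2 = Monday.

Monday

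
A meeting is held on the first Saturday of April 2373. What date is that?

April 1, 2373 is a Sunday.
The first Saturday is therefore April 7 (6 days later).

April 7, 2373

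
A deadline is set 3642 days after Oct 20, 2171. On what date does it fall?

October 9, 2181

+366 (one year; includes Feb 29, 2172) → Oct 20, 2172 (3276 left).
+365 (one year) → Oct 20, 2173 (2911 left).
+365 (one year) → Oct 20, 2174 (2546 left).
+365 (one year) → Oct 20, 2175 (2181 left).
+366 (one year; includes Feb 29, 2176) → Oct 20, 2176 (1815 left).
+365 (one year) → Oct 20, 2177 (1450 left).
+365 (one year) → Oct 20, 2178 (1085 left).
+365 (one year) → Oct 20, 2179 (720 left).
+366 (one year; includes Feb 29, 2180) → Oct 20, 2180 (354 left).
Oct has 31 days: +12 → Nov 1, 2180 (342 left).
Nov has 30 days: +30 → Dec 1, 2180 (312 left).
Dec has 31 days: +31 → Jan 1, 2181 (281 left).
Jan has 31 days: +31 → Feb 1, 2181 (250 left).
Feb has 28 days: +28 → Mar 1, 2181 (222 left).
Mar has 31 days: +31 → Apr 1, 2181 (191 left).
Apr has 30 days: +30 → May 1, 2181 (161 left).
May has 31 days: +31 → Jun 1, 2181 (130 left).
Jun has 30 days: +30 → Jul 1, 2181 (100 left).
Jul has 31 days: +31 → Aug 1, 2181 (69 left).
Aug has 31 days: +31 → Sep 1, 2181 (38 left).
Sep has 30 days: +30 → Oct 1, 2181 (8 left).
+8 → Oct 9, 2181.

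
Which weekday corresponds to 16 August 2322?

Doomsday rule: the anchor day for the 2300s is Wednesday. For year 22: 22÷12 = 1 r 10, and 10÷4 = 2, so 1+10+2 = 13.
Wednesday + 13 ≡ Tuesday — that's 2322's doomsday.
In August the doomsday date is Aug 8.
Aug 16 is 8 days after Aug 8; 8 mod 7 = 1, so Tuesday + 1 = Wednesday.

Wednesday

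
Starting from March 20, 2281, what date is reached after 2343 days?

August 19, 2287

+365 (one year) → Mar 20, 2282 (1978 left).
+365 (one year) → Mar 20, 2283 (1613 left).
+366 (one year; includes Feb 29, 2284) → Mar 20, 2284 (1247 left).
+365 (one year) → Mar 20, 2285 (882 left).
+365 (one year) → Mar 20, 2286 (517 left).
+365 (one year) → Mar 20, 2287 (152 left).
Mar has 31 days: +12 → Apr 1, 2287 (140 left).
Apr has 30 days: +30 → May 1, 2287 (110 left).
May has 31 days: +31 → Jun 1, 2287 (79 left).
Jun has 30 days: +30 → Jul 1, 2287 (49 left).
Jul has 31 days: +31 → Aug 1, 2287 (18 left).
+18 → Aug 19, 2287.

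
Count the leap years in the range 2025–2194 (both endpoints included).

Multiples of 4 in [2025,2194]: 42.
Of those, multiples of 100: 1 (not leap unless ÷400).
Multiples of 400: 0.
Leap years = 42 − 1 + 0 = 41.

41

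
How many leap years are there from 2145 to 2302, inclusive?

Multiples of 4 in [2145,2302]: 39.
Of those, multiples of 100: 2 (not leap unless ÷400).
Multiples of 400: 0.
Leap years = 39 − 2 + 0 = 37.

37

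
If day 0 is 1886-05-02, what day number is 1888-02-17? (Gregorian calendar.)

656

May 2, 1886 → May 2, 1887: 365 days.
May 2, 1887 → Jun 2, 1887: 31 days (May has 31).
Jun 2, 1887 → Jul 2, 1887: 30 days (June has 30).
Jul 2, 1887 → Aug 2, 1887: 31 days (July has 31).
Aug 2, 1887 → Sep 2, 1887: 31 days (August has 31).
Sep 2, 1887 → Oct 2, 1887: 30 days (September has 30).
Oct 2, 1887 → Nov 2, 1887: 31 days (October has 31).
Nov 2, 1887 → Dec 2, 1887: 30 days (November has 30).
Dec 2, 1887 → Jan 2, 1888: 31 days (December has 31).
Jan 2, 1888 → Feb 2, 1888: 31 days (January has 31).
Feb 2, 1888 → Feb 17, 1888: 15 days.
Total: 656 days.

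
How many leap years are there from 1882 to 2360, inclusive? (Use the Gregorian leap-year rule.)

116

Multiples of 4 in [1882,2360]: 120.
Of those, multiples of 100: 5 (not leap unless ÷400).
Multiples of 400: 1.
Leap years = 120 − 5 + 1 = 116.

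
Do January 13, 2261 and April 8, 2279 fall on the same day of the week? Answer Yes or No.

From Jan 13, 2261 to Apr 8, 2279 is 6659 days.
6659 mod 7 = 2, so they are different weekdays.
(Jan 13, 2261 is a Sunday; Apr 8, 2279 is a Tuesday.)

No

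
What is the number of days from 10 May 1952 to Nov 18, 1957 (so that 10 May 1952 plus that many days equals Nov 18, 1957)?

May 10, 1952 → May 10, 1953: 365 days.
May 10, 1953 → May 10, 1954: 365 days.
May 10, 1954 → May 10, 1955: 365 days.
May 10, 1955 → May 10, 1956: 366 days (Feb 29, 1956 is in that span).
May 10, 1956 → May 10, 1957: 365 days.
May 10, 1957 → Jun 10, 1957: 31 days (May has 31).
Jun 10, 1957 → Jul 10, 1957: 30 days (June has 30).
Jul 10, 1957 → Aug 10, 1957: 31 days (July has 31).
Aug 10, 1957 → Sep 10, 1957: 31 days (August has 31).
Sep 10, 1957 → Oct 10, 1957: 30 days (September has 30).
Oct 10, 1957 → Nov 10, 1957: 31 days (October has 31).
Nov 10, 1957 → Nov 18, 1957: 8 days.
Total: 2018 days.

2018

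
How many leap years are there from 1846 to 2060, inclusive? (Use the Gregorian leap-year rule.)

53

Multiples of 4 in [1846,2060]: 54.
Of those, multiples of 100: 2 (not leap unless ÷400).
Multiples of 400: 1.
Leap years = 54 − 2 + 1 = 53.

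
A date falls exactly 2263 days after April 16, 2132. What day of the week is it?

Friday

First find the weekday of Apr 16, 2132. Doomsday rule: the anchor day for the 2100s is Sunday. For year 32: 32÷12 = 2 r 8, and 8÷4 = 2, so 2+8+2 = 12.
Sunday + 12 ≡ Friday — that's 2132's doomsday.
In April the doomsday date is Apr 4.
Apr 16 is 12 days after Apr 4; 12 mod 7 = 5, so Friday + 5 = Wednesday.
2263 mod 7 = 2, so 2263 days after a Wednesday is Wednesday + 2 = Friday.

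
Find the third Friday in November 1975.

November 21, 1975

November 1, 1975 is a Saturday.
The first Friday is therefore November 7 (6 days later).
The third Friday is 7 + 2×7 = November 21.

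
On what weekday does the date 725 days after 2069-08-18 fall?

Thursday

Aug 18, 2069 is a Sunday.
725 mod 7 = 4, so 725 days after a Sunday is Sunday + 4 = Thursday.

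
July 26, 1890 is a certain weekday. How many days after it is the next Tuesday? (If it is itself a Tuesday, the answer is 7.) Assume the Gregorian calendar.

Jul 26, 1890 is a Saturday.
From Saturday to the next Tuesday is 3 days.

3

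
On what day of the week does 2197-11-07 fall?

January 1, 2197 is a Sunday.
Jan 1, 2197 → Feb 1, 2197: 31 days (January has 31).
Feb 1, 2197 → Mar 1, 2197: 28 days (February has 28).
Mar 1, 2197 → Apr 1, 2197: 31 days (March has 31).
Apr 1, 2197 → May 1, 2197: 30 days (April has 30).
May 1, 2197 → Jun 1, 2197: 31 days (May has 31).
Jun 1, 2197 → Jul 1, 2197: 30 days (June has 30).
Jul 1, 2197 → Aug 1, 2197: 31 days (July has 31).
Aug 1, 2197 → Sep 1, 2197: 31 days (August has 31).
Sep 1, 2197 → Oct 1, 2197: 30 days (September has 30).
Oct 1, 2197 → Nov 1, 2197: 31 days (October has 31).
Nov 1, 2197 → Nov 7, 2197: 6 days.
Total: 310 days.
310 mod 7 = 2, so Sunday + 2 = Tuesday.

Tuesday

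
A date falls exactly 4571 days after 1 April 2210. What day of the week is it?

First find the weekday of Apr 1, 2210. Doomsday rule: the anchor day for the 2200s is Friday. For year 10: 10÷12 = 0 r 10, and 10÷4 = 2, so 0+10+2 = 12.
Friday + 12 ≡ Wednesday — that's 2210's doomsday.
In April the doomsday date is Apr 4.
Apr 1 is 3 days before Apr 4; 3 mod 7 = 3, so Wednesday − 3 = Sunday.
4571 mod 7 = 0, so 4571 days after a Sunday is Sunday + 0 = Sunday.

Sunday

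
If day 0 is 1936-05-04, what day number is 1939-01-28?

999

May 4, 1936 → May 4, 1937: 365 days.
May 4, 1937 → May 4, 1938: 365 days.
May 4, 1938 → Jun 4, 1938: 31 days (May has 31).
Jun 4, 1938 → Jul 4, 1938: 30 days (June has 30).
Jul 4, 1938 → Aug 4, 1938: 31 days (July has 31).
Aug 4, 1938 → Sep 4, 1938: 31 days (August has 31).
Sep 4, 1938 → Oct 4, 1938: 30 days (September has 30).
Oct 4, 1938 → Nov 4, 1938: 31 days (October has 31).
Nov 4, 1938 → Dec 4, 1938: 30 days (November has 30).
Dec 4, 1938 → Jan 4, 1939: 31 days (December has 31).
Jan 4, 1939 → Jan 28, 1939: 24 days.
Total: 999 days.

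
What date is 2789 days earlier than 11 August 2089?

−365 (one year) → Aug 11, 2088 (2424 left).
−366 (one year; includes Feb 29, 2088) → Aug 11, 2087 (2058 left).
−365 (one year) → Aug 11, 2086 (1693 left).
−365 (one year) → Aug 11, 2085 (1328 left).
−365 (one year) → Aug 11, 2084 (963 left).
−366 (one year; includes Feb 29, 2084) → Aug 11, 2083 (597 left).
−365 (one year) → Aug 11, 2082 (232 left).
−11 → Jul 31, 2082 (end of Jul, 31 days; 221 left).
−31 → Jun 30, 2082 (end of Jun, 30 days; 190 left).
−30 → May 31, 2082 (end of May, 31 days; 160 left).
−31 → Apr 30, 2082 (end of Apr, 30 days; 129 left).
−30 → Mar 31, 2082 (end of Mar, 31 days; 99 left).
−31 → Feb 28, 2082 (end of Feb, 28 days; 68 left).
−28 → Jan 31, 2082 (end of Jan, 31 days; 40 left).
−31 → Dec 31, 2081 (end of Dec, 31 days; 9 left).
−9 → Dec 22, 2081.

December 22, 2081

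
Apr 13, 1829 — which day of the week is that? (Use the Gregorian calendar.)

Monday

Doomsday rule: the anchor day for the 1800s is Friday. For year 29: 29÷12 = 2 r 5, and 5÷4 = 1, so 2+5+1 = 8.
Friday + 8 ≡ Saturday — that's 1829's doomsday.
In April the doomsday date is Apr 4.
Apr 13 is 9 days after Apr 4; 9 mod 7 = 2, so Saturday + 2 = Monday.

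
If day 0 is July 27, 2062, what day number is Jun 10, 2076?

Jul 27, 2062 → Jul 27, 2063: 365 days.
Jul 27, 2063 → Jul 27, 2064: 366 days (Feb 29, 2064 is in that span).
Jul 27, 2064 → Jul 27, 2065: 365 days.
Jul 27, 2065 → Jul 27, 2066: 365 days.
Jul 27, 2066 → Jul 27, 2067: 365 days.
Jul 27, 2067 → Jul 27, 2068: 366 days (Feb 29, 2068 is in that span).
Jul 27, 2068 → Jul 27, 2069: 365 days.
Jul 27, 2069 → Jul 27, 2070: 365 days.
Jul 27, 2070 → Jul 27, 2071: 365 days.
Jul 27, 2071 → Jul 27, 2072: 366 days (Feb 29, 2072 is in that span).
Jul 27, 2072 → Jul 27, 2073: 365 days.
Jul 27, 2073 → Jul 27, 2074: 365 days.
Jul 27, 2074 → Jul 27, 2075: 365 days.
Jul 27, 2075 → Aug 27, 2075: 31 days (July has 31).
Aug 27, 2075 → Sep 27, 2075: 31 days (August has 31).
Sep 27, 2075 → Oct 27, 2075: 30 days (September has 30).
Oct 27, 2075 → Nov 27, 2075: 31 days (October has 31).
Nov 27, 2075 → Dec 27, 2075: 30 days (November has 30).
Dec 27, 2075 → Jan 27, 2076: 31 days (December has 31).
Jan 27, 2076 → Feb 27, 2076: 31 days (January has 31).
Feb 27, 2076 → Mar 27, 2076: 29 days (February has 29).
Mar 27, 2076 → Apr 27, 2076: 31 days (March has 31).
Apr 27, 2076 → May 27, 2076: 30 days (April has 30).
May 27, 2076 → Jun 10, 2076: 14 days.
Total: 5067 days.

5067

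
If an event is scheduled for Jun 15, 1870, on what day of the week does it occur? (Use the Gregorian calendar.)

Wednesday

Doomsday rule: the anchor day for the 1800s is Friday. For year 70: 70÷12 = 5 r 10, and 10÷4 = 2, so 5+10+2 = 17.
Friday + 17 ≡ Monday — that's 1870's doomsday.
In June the doomsday date is Jun 6.
Jun 15 is 9 days after Jun 6; 9 mod 7 = 2, so Monday + 2 = Wednesday.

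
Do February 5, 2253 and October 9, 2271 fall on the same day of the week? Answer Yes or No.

From Feb 5, 2253 to Oct 9, 2271 is 6820 days.
6820 mod 7 = 2, so they are different weekdays.
(Feb 5, 2253 is a Saturday; Oct 9, 2271 is a Monday.)

No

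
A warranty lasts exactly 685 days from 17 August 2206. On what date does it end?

+365 (one year) → Aug 17, 2207 (320 left).
Aug has 31 days: +15 → Sep 1, 2207 (305 left).
Sep has 30 days: +30 → Oct 1, 2207 (275 left).
Oct has 31 days: +31 → Nov 1, 2207 (244 left).
Nov has 30 days: +30 → Dec 1, 2207 (214 left).
Dec has 31 days: +31 → Jan 1, 2208 (183 left).
Jan has 31 days: +31 → Feb 1, 2208 (152 left).
Feb has 29 days: +29 → Mar 1, 2208 (123 left).
Mar has 31 days: +31 → Apr 1, 2208 (92 left).
Apr has 30 days: +30 → May 1, 2208 (62 left).
May has 31 days: +31 → Jun 1, 2208 (31 left).
Jun has 30 days: +30 → Jul 1, 2208 (1 left).
+1 → Jul 2, 2208.

July 2, 2208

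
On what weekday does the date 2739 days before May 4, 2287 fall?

Monday

First find the weekday of May 4, 2287. Doomsday rule: the anchor day for the 2200s is Friday. For year 87: 87÷12 = 7 r 3, and 3÷4 = 0, so 7+3+0 = 10.
Friday + 10 ≡ Monday — that's 2287's doomsday.
In May the doomsday date is May 9.
May 4 is 5 days before May 9; 5 mod 7 = 5, so Monday − 5 = Wednesday.
2739 mod 7 = 2, so 2739 days before a Wednesday is Wednesday − 2 = Monday.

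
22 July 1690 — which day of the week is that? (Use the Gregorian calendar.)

Saturday

Doomsday rule: the anchor day for the 1600s is Tuesday. For year 90: 90÷12 = 7 r 6, and 6÷4 = 1, so 7+6+1 = 14.
Tuesday + 14 ≡ Tuesday — that's 1690's doomsday.
In July the doomsday date is Jul 11.
Jul 22 is 11 days after Jul 11; 11 mod 7 = 4, so Tuesday + 4 = Saturday.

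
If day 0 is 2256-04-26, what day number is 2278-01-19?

7938

Apr 26, 2256 → Apr 26, 2257: 365 days.
Apr 26, 2257 → Apr 26, 2258: 365 days.
Apr 26, 2258 → Apr 26, 2259: 365 days.
Apr 26, 2259 → Apr 26, 2260: 366 days (Feb 29, 2260 is in that span).
Apr 26, 2260 → Apr 26, 2261: 365 days.
Apr 26, 2261 → Apr 26, 2262: 365 days.
Apr 26, 2262 → Apr 26, 2263: 365 days.
Apr 26, 2263 → Apr 26, 2264: 366 days (Feb 29, 2264 is in that span).
Apr 26, 2264 → Apr 26, 2265: 365 days.
Apr 26, 2265 → Apr 26, 2266: 365 days.
Apr 26, 2266 → Apr 26, 2267: 365 days.
Apr 26, 2267 → Apr 26, 2268: 366 days (Feb 29, 2268 is in that span).
Apr 26, 2268 → Apr 26, 2269: 365 days.
Apr 26, 2269 → Apr 26, 2270: 365 days.
Apr 26, 2270 → Apr 26, 2271: 365 days.
Apr 26, 2271 → Apr 26, 2272: 366 days (Feb 29, 2272 is in that span).
Apr 26, 2272 → Apr 26, 2273: 365 days.
Apr 26, 2273 → Apr 26, 2274: 365 days.
Apr 26, 2274 → Apr 26, 2275: 365 days.
Apr 26, 2275 → Apr 26, 2276: 366 days (Feb 29, 2276 is in that span).
Apr 26, 2276 → Apr 26, 2277: 365 days.
Apr 26, 2277 → May 26, 2277: 30 days (April has 30).
May 26, 2277 → Jun 26, 2277: 31 days (May has 31).
Jun 26, 2277 → Jul 26, 2277: 30 days (June has 30).
Jul 26, 2277 → Aug 26, 2277: 31 days (July has 31).
Aug 26, 2277 → Sep 26, 2277: 31 days (August has 31).
Sep 26, 2277 → Oct 26, 2277: 30 days (September has 30).
Oct 26, 2277 → Nov 26, 2277: 31 days (October has 31).
Nov 26, 2277 → Dec 26, 2277: 30 days (November has 30).
Dec 26, 2277 → Jan 19, 2278: 24 days.
Total: 7938 days.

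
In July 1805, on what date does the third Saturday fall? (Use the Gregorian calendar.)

July 20, 1805

July 1, 1805 is a Monday.
The first Saturday is therefore July 6 (5 days later).
The third Saturday is 6 + 2×7 = July 20.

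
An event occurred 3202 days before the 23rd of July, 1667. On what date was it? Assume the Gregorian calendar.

October 16, 1658

−365 (one year) → Jul 23, 1666 (2837 left).
−365 (one year) → Jul 23, 1665 (2472 left).
−365 (one year) → Jul 23, 1664 (2107 left).
−366 (one year; includes Feb 29, 1664) → Jul 23, 1663 (1741 left).
−365 (one year) → Jul 23, 1662 (1376 left).
−365 (one year) → Jul 23, 1661 (1011 left).
−365 (one year) → Jul 23, 1660 (646 left).
−366 (one year; includes Feb 29, 1660) → Jul 23, 1659 (280 left).
−23 → Jun 30, 1659 (end of Jun, 30 days; 257 left).
−30 → May 31, 1659 (end of May, 31 days; 227 left).
−31 → Apr 30, 1659 (end of Apr, 30 days; 196 left).
−30 → Mar 31, 1659 (end of Mar, 31 days; 166 left).
−31 → Feb 28, 1659 (end of Feb, 28 days; 135 left).
−28 → Jan 31, 1659 (end of Jan, 31 days; 107 left).
−31 → Dec 31, 1658 (end of Dec, 31 days; 76 left).
−31 → Nov 30, 1658 (end of Nov, 30 days; 45 left).
−30 → Oct 31, 1658 (end of Oct, 31 days; 15 left).
−15 → Oct 16, 1658.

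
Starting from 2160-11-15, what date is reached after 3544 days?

July 30, 2170

+365 (one year) → Nov 15, 2161 (3179 left).
+365 (one year) → Nov 15, 2162 (2814 left).
+365 (one year) → Nov 15, 2163 (2449 left).
+366 (one year; includes Feb 29, 2164) → Nov 15, 2164 (2083 left).
+365 (one year) → Nov 15, 2165 (1718 left).
+365 (one year) → Nov 15, 2166 (1353 left).
+365 (one year) → Nov 15, 2167 (988 left).
+366 (one year; includes Feb 29, 2168) → Nov 15, 2168 (622 left).
+365 (one year) → Nov 15, 2169 (257 left).
Nov has 30 days: +16 → Dec 1, 2169 (241 left).
Dec has 31 days: +31 → Jan 1, 2170 (210 left).
Jan has 31 days: +31 → Feb 1, 2170 (179 left).
Feb has 28 days: +28 → Mar 1, 2170 (151 left).
Mar has 31 days: +31 → Apr 1, 2170 (120 left).
Apr has 30 days: +30 → May 1, 2170 (90 left).
May has 31 days: +31 → Jun 1, 2170 (59 left).
Jun has 30 days: +30 → Jul 1, 2170 (29 left).
+29 → Jul 30, 2170.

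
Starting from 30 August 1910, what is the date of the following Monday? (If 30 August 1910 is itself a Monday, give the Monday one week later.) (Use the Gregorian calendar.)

September 5, 1910

Aug 30, 1910 is a Tuesday.
From Tuesday to the next Monday is 6 days.
Aug 30, 1910 + 6 = Sep 5, 1910.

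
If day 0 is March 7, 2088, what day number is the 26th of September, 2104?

Mar 7, 2088 → Mar 7, 2089: 365 days.
Mar 7, 2089 → Mar 7, 2090: 365 days.
Mar 7, 2090 → Mar 7, 2091: 365 days.
Mar 7, 2091 → Mar 7, 2092: 366 days (Feb 29, 2092 is in that span).
Mar 7, 2092 → Mar 7, 2093: 365 days.
Mar 7, 2093 → Mar 7, 2094: 365 days.
Mar 7, 2094 → Mar 7, 2095: 365 days.
Mar 7, 2095 → Mar 7, 2096: 366 days (Feb 29, 2096 is in that span).
Mar 7, 2096 → Mar 7, 2097: 365 days.
Mar 7, 2097 → Mar 7, 2098: 365 days.
Mar 7, 2098 → Mar 7, 2099: 365 days.
Mar 7, 2099 → Mar 7, 2100: 365 days.
Mar 7, 2100 → Mar 7, 2101: 365 days.
Mar 7, 2101 → Mar 7, 2102: 365 days.
Mar 7, 2102 → Mar 7, 2103: 365 days.
Mar 7, 2103 → Mar 7, 2104: 366 days (Feb 29, 2104 is in that span).
Mar 7, 2104 → Apr 7, 2104: 31 days (March has 31).
Apr 7, 2104 → May 7, 2104: 30 days (April has 30).
May 7, 2104 → Jun 7, 2104: 31 days (May has 31).
Jun 7, 2104 → Jul 7, 2104: 30 days (June has 30).
Jul 7, 2104 → Aug 7, 2104: 31 days (July has 31).
Aug 7, 2104 → Sep 7, 2104: 31 days (August has 31).
Sep 7, 2104 → Sep 26, 2104: 19 days.
Total: 6046 days.

6046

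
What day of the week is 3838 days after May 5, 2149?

May 5, 2149 is a Monday.
3838 mod 7 = 2, so 3838 days after a Monday is Monday + 2 = Wednesday.

Wednesday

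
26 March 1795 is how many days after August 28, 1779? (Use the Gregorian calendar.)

Aug 28, 1779 → Aug 28, 1780: 366 days (Feb 29, 1780 is in that span).
Aug 28, 1780 → Aug 28, 1781: 365 days.
Aug 28, 1781 → Aug 28, 1782: 365 days.
Aug 28, 1782 → Aug 28, 1783: 365 days.
Aug 28, 1783 → Aug 28, 1784: 366 days (Feb 29, 1784 is in that span).
Aug 28, 1784 → Aug 28, 1785: 365 days.
Aug 28, 1785 → Aug 28, 1786: 365 days.
Aug 28, 1786 → Aug 28, 1787: 365 days.
Aug 28, 1787 → Aug 28, 1788: 366 days (Feb 29, 1788 is in that span).
Aug 28, 1788 → Aug 28, 1789: 365 days.
Aug 28, 1789 → Aug 28, 1790: 365 days.
Aug 28, 1790 → Aug 28, 1791: 365 days.
Aug 28, 1791 → Aug 28, 1792: 366 days (Feb 29, 1792 is in that span).
Aug 28, 1792 → Aug 28, 1793: 365 days.
Aug 28, 1793 → Aug 28, 1794: 365 days.
Aug 28, 1794 → Sep 28, 1794: 31 days (August has 31).
Sep 28, 1794 → Oct 28, 1794: 30 days (September has 30).
Oct 28, 1794 → Nov 28, 1794: 31 days (October has 31).
Nov 28, 1794 → Dec 28, 1794: 30 days (November has 30).
Dec 28, 1794 → Jan 28, 1795: 31 days (December has 31).
Jan 28, 1795 → Feb 28, 1795: 31 days (January has 31).
Feb 28, 1795 → Mar 26, 1795: 26 days.
Total: 5689 days.

5689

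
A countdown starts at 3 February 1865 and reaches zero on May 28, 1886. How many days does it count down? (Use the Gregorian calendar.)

7784

Feb 3, 1865 → Feb 3, 1866: 365 days.
Feb 3, 1866 → Feb 3, 1867: 365 days.
Feb 3, 1867 → Feb 3, 1868: 365 days.
Feb 3, 1868 → Feb 3, 1869: 366 days (Feb 29, 1868 is in that span).
Feb 3, 1869 → Feb 3, 1870: 365 days.
Feb 3, 1870 → Feb 3, 1871: 365 days.
Feb 3, 1871 → Feb 3, 1872: 365 days.
Feb 3, 1872 → Feb 3, 1873: 366 days (Feb 29, 1872 is in that span).
Feb 3, 1873 → Feb 3, 1874: 365 days.
Feb 3, 1874 → Feb 3, 1875: 365 days.
Feb 3, 1875 → Feb 3, 1876: 365 days.
Feb 3, 1876 → Feb 3, 1877: 366 days (Feb 29, 1876 is in that span).
Feb 3, 1877 → Feb 3, 1878: 365 days.
Feb 3, 1878 → Feb 3, 1879: 365 days.
Feb 3, 1879 → Feb 3, 1880: 365 days.
Feb 3, 1880 → Feb 3, 1881: 366 days (Feb 29, 1880 is in that span).
Feb 3, 1881 → Feb 3, 1882: 365 days.
Feb 3, 1882 → Feb 3, 1883: 365 days.
Feb 3, 1883 → Feb 3, 1884: 365 days.
Feb 3, 1884 → Feb 3, 1885: 366 days (Feb 29, 1884 is in that span).
Feb 3, 1885 → Feb 3, 1886: 365 days.
Feb 3, 1886 → Mar 3, 1886: 28 days (February has 28).
Mar 3, 1886 → Apr 3, 1886: 31 days (March has 31).
Apr 3, 1886 → May 3, 1886: 30 days (April has 30).
May 3, 1886 → May 28, 1886: 25 days.
Total: 7784 days.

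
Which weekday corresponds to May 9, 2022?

January 1, 2022 is a Saturday.
Jan 1, 2022 → Feb 1, 2022: 31 days (January has 31).
Feb 1, 2022 → Mar 1, 2022: 28 days (February has 28).
Mar 1, 2022 → Apr 1, 2022: 31 days (March has 31).
Apr 1, 2022 → May 1, 2022: 30 days (April has 30).
May 1, 2022 → May 9, 2022: 8 days.
Total: 128 days.
128 mod 7 = 2, so Saturday + 2 = Monday.

Monday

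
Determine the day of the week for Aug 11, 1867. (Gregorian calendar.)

Sunday

Doomsday rule: the anchor day for the 1800s is Friday. For year 67: 67÷12 = 5 r 7, and 7÷4 = 1, so 5+7+1 = 13.
Friday + 13 ≡ Thursday — that's 1867's doomsday.
In August the doomsday date is Aug 8.
Aug 11 is 3 days after Aug 8; 3 mod 7 = 3, so Thursday + 3 = Sunday.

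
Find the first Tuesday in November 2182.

November 1, 2182 is a Friday.
The first Tuesday is therefore November 5 (4 days later).

November 5, 2182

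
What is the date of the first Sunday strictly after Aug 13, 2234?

August 17, 2234

Aug 13, 2234 is a Wednesday.
From Wednesday to the next Sunday is 4 days.
Aug 13, 2234 + 4 = Aug 17, 2234.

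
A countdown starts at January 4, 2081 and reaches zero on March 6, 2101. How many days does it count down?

7365

Jan 4, 2081 → Jan 4, 2082: 365 days.
Jan 4, 2082 → Jan 4, 2083: 365 days.
Jan 4, 2083 → Jan 4, 2084: 365 days.
Jan 4, 2084 → Jan 4, 2085: 366 days (Feb 29, 2084 is in that span).
Jan 4, 2085 → Jan 4, 2086: 365 days.
Jan 4, 2086 → Jan 4, 2087: 365 days.
Jan 4, 2087 → Jan 4, 2088: 365 days.
Jan 4, 2088 → Jan 4, 2089: 366 days (Feb 29, 2088 is in that span).
Jan 4, 2089 → Jan 4, 2090: 365 days.
Jan 4, 2090 → Jan 4, 2091: 365 days.
Jan 4, 2091 → Jan 4, 2092: 365 days.
Jan 4, 2092 → Jan 4, 2093: 366 days (Feb 29, 2092 is in that span).
Jan 4, 2093 → Jan 4, 2094: 365 days.
Jan 4, 2094 → Jan 4, 2095: 365 days.
Jan 4, 2095 → Jan 4, 2096: 365 days.
Jan 4, 2096 → Jan 4, 2097: 366 days (Feb 29, 2096 is in that span).
Jan 4, 2097 → Jan 4, 2098: 365 days.
Jan 4, 2098 → Jan 4, 2099: 365 days.
Jan 4, 2099 → Jan 4, 2100: 365 days.
Jan 4, 2100 → Jan 4, 2101: 365 days.
Jan 4, 2101 → Feb 4, 2101: 31 days (January has 31).
Feb 4, 2101 → Mar 4, 2101: 28 days (February has 28).
Mar 4, 2101 → Mar 6, 2101: 2 days.
Total: 7365 days.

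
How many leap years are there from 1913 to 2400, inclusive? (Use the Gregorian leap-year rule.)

119

Multiples of 4 in [1913,2400]: 122.
Of those, multiples of 100: 5 (not leap unless ÷400).
Multiples of 400: 2.
Leap years = 122 − 5 + 2 = 119.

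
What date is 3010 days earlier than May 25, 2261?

−365 (one year) → May 25, 2260 (2645 left).
−366 (one year; includes Feb 29, 2260) → May 25, 2259 (2279 left).
−365 (one year) → May 25, 2258 (1914 left).
−365 (one year) → May 25, 2257 (1549 left).
−365 (one year) → May 25, 2256 (1184 left).
−366 (one year; includes Feb 29, 2256) → May 25, 2255 (818 left).
−365 (one year) → May 25, 2254 (453 left).
−365 (one year) → May 25, 2253 (88 left).
−25 → Apr 30, 2253 (end of Apr, 30 days; 63 left).
−30 → Mar 31, 2253 (end of Mar, 31 days; 33 left).
−31 → Feb 28, 2253 (end of Feb, 28 days; 2 left).
−2 → Feb 26, 2253.

February 26, 2253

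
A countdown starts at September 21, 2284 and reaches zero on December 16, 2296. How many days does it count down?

Sep 21, 2284 → Sep 21, 2285: 365 days.
Sep 21, 2285 → Sep 21, 2286: 365 days.
Sep 21, 2286 → Sep 21, 2287: 365 days.
Sep 21, 2287 → Sep 21, 2288: 366 days (Feb 29, 2288 is in that span).
Sep 21, 2288 → Sep 21, 2289: 365 days.
Sep 21, 2289 → Sep 21, 2290: 365 days.
Sep 21, 2290 → Sep 21, 2291: 365 days.
Sep 21, 2291 → Sep 21, 2292: 366 days (Feb 29, 2292 is in that span).
Sep 21, 2292 → Sep 21, 2293: 365 days.
Sep 21, 2293 → Sep 21, 2294: 365 days.
Sep 21, 2294 → Sep 21, 2295: 365 days.
Sep 21, 2295 → Sep 21, 2296: 366 days (Feb 29, 2296 is in that span).
Sep 21, 2296 → Oct 21, 2296: 30 days (September has 30).
Oct 21, 2296 → Nov 21, 2296: 31 days (October has 31).
Nov 21, 2296 → Dec 16, 2296: 25 days.
Total: 4469 days.

4469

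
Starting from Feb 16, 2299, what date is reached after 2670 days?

+365 (one year) → Feb 16, 2300 (2305 left).
+365 (one year) → Feb 16, 2301 (1940 left).
+365 (one year) → Feb 16, 2302 (1575 left).
+365 (one year) → Feb 16, 2303 (1210 left).
+365 (one year) → Feb 16, 2304 (845 left).
+366 (one year; includes Feb 29, 2304) → Feb 16, 2305 (479 left).
+365 (one year) → Feb 16, 2306 (114 left).
Feb has 28 days: +13 → Mar 1, 2306 (101 left).
Mar has 31 days: +31 → Apr 1, 2306 (70 left).
Apr has 30 days: +30 → May 1, 2306 (40 left).
May has 31 days: +31 → Jun 1, 2306 (9 left).
+9 → Jun 10, 2306.

June 10, 2306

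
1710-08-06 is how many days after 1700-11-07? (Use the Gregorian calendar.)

3559

Nov 7, 1700 → Nov 7, 1701: 365 days.
Nov 7, 1701 → Nov 7, 1702: 365 days.
Nov 7, 1702 → Nov 7, 1703: 365 days.
Nov 7, 1703 → Nov 7, 1704: 366 days (Feb 29, 1704 is in that span).
Nov 7, 1704 → Nov 7, 1705: 365 days.
Nov 7, 1705 → Nov 7, 1706: 365 days.
Nov 7, 1706 → Nov 7, 1707: 365 days.
Nov 7, 1707 → Nov 7, 1708: 366 days (Feb 29, 1708 is in that span).
Nov 7, 1708 → Nov 7, 1709: 365 days.
Nov 7, 1709 → Dec 7, 1709: 30 days (November has 30).
Dec 7, 1709 → Jan 7, 1710: 31 days (December has 31).
Jan 7, 1710 → Feb 7, 1710: 31 days (January has 31).
Feb 7, 1710 → Mar 7, 1710: 28 days (February has 28).
Mar 7, 1710 → Apr 7, 1710: 31 days (March has 31).
Apr 7, 1710 → May 7, 1710: 30 days (April has 30).
May 7, 1710 → Jun 7, 1710: 31 days (May has 31).
Jun 7, 1710 → Jul 7, 1710: 30 days (June has 30).
Jul 7, 1710 → Aug 6, 1710: 30 days.
Total: 3559 days.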